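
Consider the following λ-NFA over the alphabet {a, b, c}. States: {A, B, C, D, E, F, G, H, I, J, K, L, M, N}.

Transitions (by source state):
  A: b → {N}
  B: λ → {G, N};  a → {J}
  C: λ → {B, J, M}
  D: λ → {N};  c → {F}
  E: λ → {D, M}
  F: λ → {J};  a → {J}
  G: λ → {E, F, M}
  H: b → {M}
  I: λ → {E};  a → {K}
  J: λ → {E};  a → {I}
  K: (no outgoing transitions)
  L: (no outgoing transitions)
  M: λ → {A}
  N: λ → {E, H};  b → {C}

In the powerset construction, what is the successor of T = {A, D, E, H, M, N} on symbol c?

{A, D, E, F, H, J, M, N}

D on c → {F}.
No c-transition from A, E, H, M, N.
Union after reading c: {F}.
Now take the λ-closure:
From F via λ: add J.
From J via λ: add E.
From E via λ: add D, M.
From D via λ: add N.
From M via λ: add A.
From N via λ: add H.
No new states can be added; the closed set is {A, D, E, F, H, J, M, N}.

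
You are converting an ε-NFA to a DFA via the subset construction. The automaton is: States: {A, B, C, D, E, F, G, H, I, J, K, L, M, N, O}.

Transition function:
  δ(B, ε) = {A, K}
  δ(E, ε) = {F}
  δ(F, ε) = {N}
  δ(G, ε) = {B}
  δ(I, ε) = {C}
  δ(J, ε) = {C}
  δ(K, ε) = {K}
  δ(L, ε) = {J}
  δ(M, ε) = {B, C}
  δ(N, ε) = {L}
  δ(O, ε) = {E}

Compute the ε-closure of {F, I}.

Start with {F, I}.
From F via ε: add N.
From I via ε: add C.
From N via ε: add L.
From L via ε: add J.
No new states can be added; the closed set is {C, F, I, J, L, N}.

{C, F, I, J, L, N}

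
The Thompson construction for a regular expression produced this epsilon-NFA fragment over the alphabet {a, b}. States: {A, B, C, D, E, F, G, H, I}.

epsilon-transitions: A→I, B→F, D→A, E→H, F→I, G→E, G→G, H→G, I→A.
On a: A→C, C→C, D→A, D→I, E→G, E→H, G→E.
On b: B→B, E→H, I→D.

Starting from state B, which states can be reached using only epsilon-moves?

{A, B, F, I}

Start with {B}.
From B via epsilon: add F.
From F via epsilon: add I.
From I via epsilon: add A.
No new states can be added; the closed set is {A, B, F, I}.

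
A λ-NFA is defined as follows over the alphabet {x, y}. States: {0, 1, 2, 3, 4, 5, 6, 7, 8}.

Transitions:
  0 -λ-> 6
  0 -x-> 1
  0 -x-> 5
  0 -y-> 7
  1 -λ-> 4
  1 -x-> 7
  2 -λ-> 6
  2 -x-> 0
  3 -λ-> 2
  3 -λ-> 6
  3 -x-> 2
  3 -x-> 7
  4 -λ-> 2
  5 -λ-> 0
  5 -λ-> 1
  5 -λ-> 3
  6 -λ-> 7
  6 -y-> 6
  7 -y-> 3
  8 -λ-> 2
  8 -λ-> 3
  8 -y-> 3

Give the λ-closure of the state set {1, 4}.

{1, 2, 4, 6, 7}

Start with {1, 4}.
From 4 via λ: add 2.
From 2 via λ: add 6.
From 6 via λ: add 7.
No new states can be added; the closed set is {1, 2, 4, 6, 7}.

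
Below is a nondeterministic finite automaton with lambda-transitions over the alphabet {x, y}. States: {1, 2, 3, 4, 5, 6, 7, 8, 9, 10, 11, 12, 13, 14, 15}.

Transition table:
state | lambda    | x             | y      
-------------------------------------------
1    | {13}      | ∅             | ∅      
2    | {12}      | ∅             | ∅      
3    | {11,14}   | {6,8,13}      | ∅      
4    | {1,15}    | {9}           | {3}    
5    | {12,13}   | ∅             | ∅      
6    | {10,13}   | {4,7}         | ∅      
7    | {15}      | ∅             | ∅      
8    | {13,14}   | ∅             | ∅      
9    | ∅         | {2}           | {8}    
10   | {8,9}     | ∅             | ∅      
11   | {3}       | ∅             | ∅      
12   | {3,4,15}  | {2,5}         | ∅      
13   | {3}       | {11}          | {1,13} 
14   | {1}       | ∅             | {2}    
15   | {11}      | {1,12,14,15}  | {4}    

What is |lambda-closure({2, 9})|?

10

Start with {2, 9}.
From 2 via lambda: add 12.
From 12 via lambda: add 3, 4, 15.
From 3 via lambda: add 11, 14.
From 4 via lambda: add 1.
From 1 via lambda: add 13.
lambda-closure = {1, 2, 3, 4, 9, 11, 12, 13, 14, 15}, which has 10 states.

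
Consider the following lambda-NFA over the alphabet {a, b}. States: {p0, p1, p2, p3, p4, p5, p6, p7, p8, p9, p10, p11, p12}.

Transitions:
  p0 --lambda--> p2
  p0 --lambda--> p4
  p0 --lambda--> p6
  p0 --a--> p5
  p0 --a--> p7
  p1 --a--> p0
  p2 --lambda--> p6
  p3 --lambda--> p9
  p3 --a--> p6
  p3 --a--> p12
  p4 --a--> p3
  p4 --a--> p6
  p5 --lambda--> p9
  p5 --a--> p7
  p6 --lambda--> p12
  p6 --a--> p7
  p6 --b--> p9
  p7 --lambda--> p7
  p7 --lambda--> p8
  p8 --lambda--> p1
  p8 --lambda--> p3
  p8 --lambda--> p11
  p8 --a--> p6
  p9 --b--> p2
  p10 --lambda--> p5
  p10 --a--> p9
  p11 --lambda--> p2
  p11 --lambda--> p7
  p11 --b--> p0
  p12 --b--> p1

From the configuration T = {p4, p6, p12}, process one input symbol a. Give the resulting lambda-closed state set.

{p1, p2, p3, p6, p7, p8, p9, p11, p12}

p4 on a → {p3, p6}.
p6 on a → {p7}.
No a-transition from p12.
Union after reading a: {p3, p6, p7}.
Now take the lambda-closure:
From p3 via lambda: add p9.
From p6 via lambda: add p12.
From p7 via lambda: add p8.
From p8 via lambda: add p1, p11.
From p11 via lambda: add p2.
No new states can be added; the closed set is {p1, p2, p3, p6, p7, p8, p9, p11, p12}.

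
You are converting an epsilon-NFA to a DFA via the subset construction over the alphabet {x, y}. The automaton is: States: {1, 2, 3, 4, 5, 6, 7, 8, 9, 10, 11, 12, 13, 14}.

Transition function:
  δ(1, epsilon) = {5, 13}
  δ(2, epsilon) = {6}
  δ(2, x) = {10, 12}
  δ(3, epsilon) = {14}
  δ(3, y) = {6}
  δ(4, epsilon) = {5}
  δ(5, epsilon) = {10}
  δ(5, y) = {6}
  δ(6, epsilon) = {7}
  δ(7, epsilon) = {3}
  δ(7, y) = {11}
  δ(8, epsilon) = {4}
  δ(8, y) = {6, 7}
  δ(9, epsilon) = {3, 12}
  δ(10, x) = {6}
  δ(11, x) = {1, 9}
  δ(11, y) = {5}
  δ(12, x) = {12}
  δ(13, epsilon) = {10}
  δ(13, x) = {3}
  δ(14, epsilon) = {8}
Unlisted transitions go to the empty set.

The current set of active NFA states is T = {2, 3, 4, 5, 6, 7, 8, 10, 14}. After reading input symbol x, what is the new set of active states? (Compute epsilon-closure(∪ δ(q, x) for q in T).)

{3, 4, 5, 6, 7, 8, 10, 12, 14}

2 on x → {10, 12}.
10 on x → {6}.
No x-transition from 3, 4, 5, 6, 7, 8, 14.
Union after reading x: {6, 10, 12}.
Now take the epsilon-closure:
From 6 via epsilon: add 7.
From 7 via epsilon: add 3.
From 3 via epsilon: add 14.
From 14 via epsilon: add 8.
From 8 via epsilon: add 4.
From 4 via epsilon: add 5.
No new states can be added; the closed set is {3, 4, 5, 6, 7, 8, 10, 12, 14}.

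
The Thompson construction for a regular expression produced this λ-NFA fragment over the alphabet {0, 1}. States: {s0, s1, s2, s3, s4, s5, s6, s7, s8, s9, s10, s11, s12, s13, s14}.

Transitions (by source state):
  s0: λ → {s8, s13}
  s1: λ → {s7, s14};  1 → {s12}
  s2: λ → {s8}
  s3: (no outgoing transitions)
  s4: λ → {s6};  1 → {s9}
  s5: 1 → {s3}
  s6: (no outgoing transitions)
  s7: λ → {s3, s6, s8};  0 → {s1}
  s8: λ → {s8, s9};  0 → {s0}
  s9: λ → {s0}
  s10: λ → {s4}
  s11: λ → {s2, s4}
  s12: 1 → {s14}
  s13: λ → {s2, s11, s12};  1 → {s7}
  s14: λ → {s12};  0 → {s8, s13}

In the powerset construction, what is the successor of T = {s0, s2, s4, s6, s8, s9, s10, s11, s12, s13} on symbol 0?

{s0, s2, s4, s6, s8, s9, s11, s12, s13}

s8 on 0 → {s0}.
No 0-transition from s0, s2, s4, s6, s9, s10, s11, s12, s13.
Union after reading 0: {s0}.
Now take the λ-closure:
From s0 via λ: add s8, s13.
From s8 via λ: add s9.
From s13 via λ: add s2, s11, s12.
From s11 via λ: add s4.
From s4 via λ: add s6.
No new states can be added; the closed set is {s0, s2, s4, s6, s8, s9, s11, s12, s13}.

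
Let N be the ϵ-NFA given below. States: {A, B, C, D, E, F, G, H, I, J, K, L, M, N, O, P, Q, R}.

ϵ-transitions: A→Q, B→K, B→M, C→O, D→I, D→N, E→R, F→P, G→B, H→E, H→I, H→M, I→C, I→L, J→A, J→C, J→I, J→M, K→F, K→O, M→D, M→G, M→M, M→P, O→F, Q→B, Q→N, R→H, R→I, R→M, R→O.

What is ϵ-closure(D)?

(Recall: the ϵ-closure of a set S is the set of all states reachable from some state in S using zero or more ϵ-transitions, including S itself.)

Start with {D}.
From D via ϵ: add I, N.
From I via ϵ: add C, L.
From C via ϵ: add O.
From O via ϵ: add F.
From F via ϵ: add P.
No new states can be added; the closed set is {C, D, F, I, L, N, O, P}.

{C, D, F, I, L, N, O, P}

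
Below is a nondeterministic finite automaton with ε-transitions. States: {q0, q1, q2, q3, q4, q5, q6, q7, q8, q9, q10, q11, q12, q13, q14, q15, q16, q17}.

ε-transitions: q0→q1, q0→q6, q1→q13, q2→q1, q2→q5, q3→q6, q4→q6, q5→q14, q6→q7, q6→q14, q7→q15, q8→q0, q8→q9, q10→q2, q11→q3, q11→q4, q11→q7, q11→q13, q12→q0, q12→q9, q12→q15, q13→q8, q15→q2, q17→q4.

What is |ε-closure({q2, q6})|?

11

Start with {q2, q6}.
From q2 via ε: add q1, q5.
From q6 via ε: add q7, q14.
From q1 via ε: add q13.
From q7 via ε: add q15.
From q13 via ε: add q8.
From q8 via ε: add q0, q9.
ε-closure = {q0, q1, q2, q5, q6, q7, q8, q9, q13, q14, q15}, which has 11 states.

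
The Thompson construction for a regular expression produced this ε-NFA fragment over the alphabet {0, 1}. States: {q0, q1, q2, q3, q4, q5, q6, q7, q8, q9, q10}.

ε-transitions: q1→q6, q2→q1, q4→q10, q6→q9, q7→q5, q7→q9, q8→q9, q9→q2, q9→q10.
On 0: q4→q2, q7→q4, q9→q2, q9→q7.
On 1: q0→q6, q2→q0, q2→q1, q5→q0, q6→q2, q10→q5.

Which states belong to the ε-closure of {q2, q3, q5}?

Start with {q2, q3, q5}.
From q2 via ε: add q1.
From q1 via ε: add q6.
From q6 via ε: add q9.
From q9 via ε: add q10.
No new states can be added; the closed set is {q1, q2, q3, q5, q6, q9, q10}.

{q1, q2, q3, q5, q6, q9, q10}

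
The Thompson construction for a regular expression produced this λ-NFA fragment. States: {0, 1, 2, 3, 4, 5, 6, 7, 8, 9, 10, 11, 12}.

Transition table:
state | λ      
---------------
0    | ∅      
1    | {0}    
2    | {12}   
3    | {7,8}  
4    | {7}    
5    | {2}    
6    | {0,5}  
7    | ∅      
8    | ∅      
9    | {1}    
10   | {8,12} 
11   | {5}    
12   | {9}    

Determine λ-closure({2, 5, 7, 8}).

{0, 1, 2, 5, 7, 8, 9, 12}

Start with {2, 5, 7, 8}.
From 2 via λ: add 12.
From 12 via λ: add 9.
From 9 via λ: add 1.
From 1 via λ: add 0.
No new states can be added; the closed set is {0, 1, 2, 5, 7, 8, 9, 12}.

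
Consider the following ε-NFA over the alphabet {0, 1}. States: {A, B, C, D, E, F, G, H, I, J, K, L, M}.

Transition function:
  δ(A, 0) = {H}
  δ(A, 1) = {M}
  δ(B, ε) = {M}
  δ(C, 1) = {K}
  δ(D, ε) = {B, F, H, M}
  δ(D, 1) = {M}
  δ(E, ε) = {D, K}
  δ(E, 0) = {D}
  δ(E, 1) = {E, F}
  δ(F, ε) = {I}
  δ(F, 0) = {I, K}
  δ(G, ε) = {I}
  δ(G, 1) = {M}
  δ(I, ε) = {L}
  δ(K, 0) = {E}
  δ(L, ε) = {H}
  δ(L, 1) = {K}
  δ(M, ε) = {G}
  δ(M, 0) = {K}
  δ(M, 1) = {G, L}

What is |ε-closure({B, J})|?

7

Start with {B, J}.
From B via ε: add M.
From M via ε: add G.
From G via ε: add I.
From I via ε: add L.
From L via ε: add H.
ε-closure = {B, G, H, I, J, L, M}, which has 7 states.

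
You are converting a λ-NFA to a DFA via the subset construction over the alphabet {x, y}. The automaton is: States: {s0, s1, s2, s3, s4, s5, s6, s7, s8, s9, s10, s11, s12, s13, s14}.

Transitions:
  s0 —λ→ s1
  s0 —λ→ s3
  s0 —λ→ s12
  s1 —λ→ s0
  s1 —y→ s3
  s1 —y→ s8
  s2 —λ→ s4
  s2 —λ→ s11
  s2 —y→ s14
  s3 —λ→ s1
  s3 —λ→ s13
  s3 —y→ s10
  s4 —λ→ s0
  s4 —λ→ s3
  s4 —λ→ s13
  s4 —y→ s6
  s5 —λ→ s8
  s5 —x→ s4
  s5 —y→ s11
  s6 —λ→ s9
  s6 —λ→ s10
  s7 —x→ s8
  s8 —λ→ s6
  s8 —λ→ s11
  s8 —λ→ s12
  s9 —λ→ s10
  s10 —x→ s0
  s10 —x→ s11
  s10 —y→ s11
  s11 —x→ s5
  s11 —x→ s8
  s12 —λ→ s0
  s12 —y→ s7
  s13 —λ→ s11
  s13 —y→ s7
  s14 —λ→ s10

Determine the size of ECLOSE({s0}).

6

Start with {s0}.
From s0 via λ: add s1, s3, s12.
From s3 via λ: add s13.
From s13 via λ: add s11.
λ-closure = {s0, s1, s3, s11, s12, s13}, which has 6 states.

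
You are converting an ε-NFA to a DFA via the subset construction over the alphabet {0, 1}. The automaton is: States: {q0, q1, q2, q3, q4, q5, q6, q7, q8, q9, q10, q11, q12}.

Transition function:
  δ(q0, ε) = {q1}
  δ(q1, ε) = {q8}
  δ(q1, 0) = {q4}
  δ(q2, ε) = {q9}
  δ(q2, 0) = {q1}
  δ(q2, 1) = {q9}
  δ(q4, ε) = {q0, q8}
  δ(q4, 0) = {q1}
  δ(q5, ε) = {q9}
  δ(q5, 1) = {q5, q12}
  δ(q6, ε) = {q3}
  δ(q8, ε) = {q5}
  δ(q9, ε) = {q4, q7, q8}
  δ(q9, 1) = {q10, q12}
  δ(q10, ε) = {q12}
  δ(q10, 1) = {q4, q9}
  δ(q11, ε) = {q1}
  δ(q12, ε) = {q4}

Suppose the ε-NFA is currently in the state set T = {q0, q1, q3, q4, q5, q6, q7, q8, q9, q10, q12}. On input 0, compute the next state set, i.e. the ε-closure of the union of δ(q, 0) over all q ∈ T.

q1 on 0 → {q4}.
q4 on 0 → {q1}.
No 0-transition from q0, q3, q5, q6, q7, q8, q9, q10, q12.
Union after reading 0: {q1, q4}.
Now take the ε-closure:
From q1 via ε: add q8.
From q4 via ε: add q0.
From q8 via ε: add q5.
From q5 via ε: add q9.
From q9 via ε: add q7.
No new states can be added; the closed set is {q0, q1, q4, q5, q7, q8, q9}.

{q0, q1, q4, q5, q7, q8, q9}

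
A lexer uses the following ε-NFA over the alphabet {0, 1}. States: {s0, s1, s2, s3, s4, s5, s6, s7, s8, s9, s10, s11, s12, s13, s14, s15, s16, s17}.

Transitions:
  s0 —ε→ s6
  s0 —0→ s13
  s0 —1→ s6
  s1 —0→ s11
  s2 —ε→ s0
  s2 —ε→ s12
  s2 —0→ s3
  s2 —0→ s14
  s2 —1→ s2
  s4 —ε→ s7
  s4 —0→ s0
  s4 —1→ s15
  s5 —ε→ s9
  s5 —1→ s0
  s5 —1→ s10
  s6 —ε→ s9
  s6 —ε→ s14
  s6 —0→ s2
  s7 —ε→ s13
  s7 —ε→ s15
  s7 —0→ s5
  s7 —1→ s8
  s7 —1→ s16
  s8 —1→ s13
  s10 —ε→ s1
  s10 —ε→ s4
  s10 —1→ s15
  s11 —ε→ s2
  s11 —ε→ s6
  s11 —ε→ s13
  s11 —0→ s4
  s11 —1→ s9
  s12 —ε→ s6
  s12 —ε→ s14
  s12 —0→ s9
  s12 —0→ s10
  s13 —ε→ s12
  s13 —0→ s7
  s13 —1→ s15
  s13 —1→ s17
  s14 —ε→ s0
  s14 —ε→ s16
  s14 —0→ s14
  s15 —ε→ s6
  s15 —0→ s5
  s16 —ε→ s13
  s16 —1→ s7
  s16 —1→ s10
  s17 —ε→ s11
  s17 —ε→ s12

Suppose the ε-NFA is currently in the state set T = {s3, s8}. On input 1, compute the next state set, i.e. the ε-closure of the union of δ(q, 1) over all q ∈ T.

s8 on 1 → {s13}.
No 1-transition from s3.
Union after reading 1: {s13}.
Now take the ε-closure:
From s13 via ε: add s12.
From s12 via ε: add s6, s14.
From s6 via ε: add s9.
From s14 via ε: add s0, s16.
No new states can be added; the closed set is {s0, s6, s9, s12, s13, s14, s16}.

{s0, s6, s9, s12, s13, s14, s16}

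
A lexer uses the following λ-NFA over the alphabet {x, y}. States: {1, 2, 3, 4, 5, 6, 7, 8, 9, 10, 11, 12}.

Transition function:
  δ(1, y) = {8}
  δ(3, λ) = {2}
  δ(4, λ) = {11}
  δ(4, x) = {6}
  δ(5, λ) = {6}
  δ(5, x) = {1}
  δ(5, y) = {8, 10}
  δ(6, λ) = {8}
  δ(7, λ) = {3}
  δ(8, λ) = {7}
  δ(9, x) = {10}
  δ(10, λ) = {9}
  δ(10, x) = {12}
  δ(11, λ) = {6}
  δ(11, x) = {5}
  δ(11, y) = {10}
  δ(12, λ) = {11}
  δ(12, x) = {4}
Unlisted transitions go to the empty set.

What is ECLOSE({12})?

Start with {12}.
From 12 via λ: add 11.
From 11 via λ: add 6.
From 6 via λ: add 8.
From 8 via λ: add 7.
From 7 via λ: add 3.
From 3 via λ: add 2.
No new states can be added; the closed set is {2, 3, 6, 7, 8, 11, 12}.

{2, 3, 6, 7, 8, 11, 12}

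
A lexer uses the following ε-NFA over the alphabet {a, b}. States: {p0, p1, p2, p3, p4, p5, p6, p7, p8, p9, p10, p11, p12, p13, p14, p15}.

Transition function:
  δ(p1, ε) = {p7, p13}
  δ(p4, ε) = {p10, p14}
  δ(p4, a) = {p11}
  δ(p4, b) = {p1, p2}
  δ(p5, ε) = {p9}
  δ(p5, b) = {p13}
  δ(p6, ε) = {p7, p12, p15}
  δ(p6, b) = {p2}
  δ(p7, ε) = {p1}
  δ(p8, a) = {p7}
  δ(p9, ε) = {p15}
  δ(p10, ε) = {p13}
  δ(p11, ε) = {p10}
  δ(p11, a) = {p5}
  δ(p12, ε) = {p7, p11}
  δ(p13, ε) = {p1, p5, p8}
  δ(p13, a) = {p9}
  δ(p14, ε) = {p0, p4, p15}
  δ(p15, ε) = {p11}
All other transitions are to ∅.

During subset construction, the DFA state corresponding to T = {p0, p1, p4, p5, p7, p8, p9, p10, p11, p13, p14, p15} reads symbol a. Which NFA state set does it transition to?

p4 on a → {p11}.
p8 on a → {p7}.
p11 on a → {p5}.
p13 on a → {p9}.
No a-transition from p0, p1, p5, p7, p9, p10, p14, p15.
Union after reading a: {p5, p7, p9, p11}.
Now take the ε-closure:
From p7 via ε: add p1.
From p9 via ε: add p15.
From p11 via ε: add p10.
From p1 via ε: add p13.
From p13 via ε: add p8.
No new states can be added; the closed set is {p1, p5, p7, p8, p9, p10, p11, p13, p15}.

{p1, p5, p7, p8, p9, p10, p11, p13, p15}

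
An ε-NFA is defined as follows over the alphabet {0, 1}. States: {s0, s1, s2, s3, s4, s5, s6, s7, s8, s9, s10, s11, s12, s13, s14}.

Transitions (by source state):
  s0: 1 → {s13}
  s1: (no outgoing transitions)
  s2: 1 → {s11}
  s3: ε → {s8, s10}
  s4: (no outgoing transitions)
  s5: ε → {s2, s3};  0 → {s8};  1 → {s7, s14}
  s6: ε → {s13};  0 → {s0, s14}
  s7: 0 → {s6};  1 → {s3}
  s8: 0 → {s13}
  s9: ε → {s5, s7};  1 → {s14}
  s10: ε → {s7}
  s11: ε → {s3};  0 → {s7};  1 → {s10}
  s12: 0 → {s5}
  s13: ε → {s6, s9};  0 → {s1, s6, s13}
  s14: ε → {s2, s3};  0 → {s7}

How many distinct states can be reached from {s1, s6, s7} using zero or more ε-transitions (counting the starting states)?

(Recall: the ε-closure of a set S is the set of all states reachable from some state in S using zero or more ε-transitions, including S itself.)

Start with {s1, s6, s7}.
From s6 via ε: add s13.
From s13 via ε: add s9.
From s9 via ε: add s5.
From s5 via ε: add s2, s3.
From s3 via ε: add s8, s10.
ε-closure = {s1, s2, s3, s5, s6, s7, s8, s9, s10, s13}, which has 10 states.

10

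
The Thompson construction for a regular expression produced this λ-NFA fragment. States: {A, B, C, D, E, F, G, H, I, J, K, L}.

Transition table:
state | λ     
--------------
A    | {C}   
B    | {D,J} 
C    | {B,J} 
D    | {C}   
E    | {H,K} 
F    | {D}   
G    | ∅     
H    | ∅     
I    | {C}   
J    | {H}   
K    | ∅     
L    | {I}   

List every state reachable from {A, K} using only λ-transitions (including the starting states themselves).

Start with {A, K}.
From A via λ: add C.
From C via λ: add B, J.
From B via λ: add D.
From J via λ: add H.
No new states can be added; the closed set is {A, B, C, D, H, J, K}.

{A, B, C, D, H, J, K}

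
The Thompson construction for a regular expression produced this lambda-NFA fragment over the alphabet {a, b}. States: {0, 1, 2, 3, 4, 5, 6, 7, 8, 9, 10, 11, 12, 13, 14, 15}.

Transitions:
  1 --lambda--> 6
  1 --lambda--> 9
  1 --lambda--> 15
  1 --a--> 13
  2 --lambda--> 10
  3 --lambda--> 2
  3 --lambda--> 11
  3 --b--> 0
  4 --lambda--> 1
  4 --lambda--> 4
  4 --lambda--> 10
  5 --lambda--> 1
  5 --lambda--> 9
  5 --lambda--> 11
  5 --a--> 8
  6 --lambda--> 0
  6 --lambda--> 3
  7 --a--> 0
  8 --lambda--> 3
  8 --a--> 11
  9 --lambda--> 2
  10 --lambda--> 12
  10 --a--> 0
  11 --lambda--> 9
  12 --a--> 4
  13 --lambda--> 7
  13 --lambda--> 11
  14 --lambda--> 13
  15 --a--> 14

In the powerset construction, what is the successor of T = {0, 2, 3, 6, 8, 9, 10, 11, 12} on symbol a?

8 on a → {11}.
10 on a → {0}.
12 on a → {4}.
No a-transition from 0, 2, 3, 6, 9, 11.
Union after reading a: {0, 4, 11}.
Now take the lambda-closure:
From 4 via lambda: add 1, 10.
From 11 via lambda: add 9.
From 1 via lambda: add 6, 15.
From 9 via lambda: add 2.
From 10 via lambda: add 12.
From 6 via lambda: add 3.
No new states can be added; the closed set is {0, 1, 2, 3, 4, 6, 9, 10, 11, 12, 15}.

{0, 1, 2, 3, 4, 6, 9, 10, 11, 12, 15}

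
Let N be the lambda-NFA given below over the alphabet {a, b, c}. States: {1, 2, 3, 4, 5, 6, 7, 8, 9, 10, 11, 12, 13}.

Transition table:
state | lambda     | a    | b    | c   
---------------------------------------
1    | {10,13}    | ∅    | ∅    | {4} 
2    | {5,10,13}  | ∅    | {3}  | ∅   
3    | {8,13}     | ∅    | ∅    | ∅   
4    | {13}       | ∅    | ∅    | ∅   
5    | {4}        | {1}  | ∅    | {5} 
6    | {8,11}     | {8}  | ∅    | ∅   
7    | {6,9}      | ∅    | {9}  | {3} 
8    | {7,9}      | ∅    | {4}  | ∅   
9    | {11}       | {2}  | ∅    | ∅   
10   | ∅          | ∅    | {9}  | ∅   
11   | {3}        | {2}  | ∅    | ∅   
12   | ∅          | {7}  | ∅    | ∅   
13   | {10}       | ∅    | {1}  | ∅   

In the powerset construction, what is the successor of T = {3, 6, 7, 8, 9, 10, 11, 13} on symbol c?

7 on c → {3}.
No c-transition from 3, 6, 8, 9, 10, 11, 13.
Union after reading c: {3}.
Now take the lambda-closure:
From 3 via lambda: add 8, 13.
From 8 via lambda: add 7, 9.
From 13 via lambda: add 10.
From 7 via lambda: add 6.
From 9 via lambda: add 11.
No new states can be added; the closed set is {3, 6, 7, 8, 9, 10, 11, 13}.

{3, 6, 7, 8, 9, 10, 11, 13}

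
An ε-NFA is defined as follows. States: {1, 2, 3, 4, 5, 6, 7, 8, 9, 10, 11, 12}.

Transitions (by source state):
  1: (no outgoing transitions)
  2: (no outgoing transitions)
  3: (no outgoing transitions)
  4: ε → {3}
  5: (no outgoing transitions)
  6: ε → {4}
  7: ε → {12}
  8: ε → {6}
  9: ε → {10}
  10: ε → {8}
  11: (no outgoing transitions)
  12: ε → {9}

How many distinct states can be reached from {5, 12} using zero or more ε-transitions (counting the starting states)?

8

Start with {5, 12}.
From 12 via ε: add 9.
From 9 via ε: add 10.
From 10 via ε: add 8.
From 8 via ε: add 6.
From 6 via ε: add 4.
From 4 via ε: add 3.
ε-closure = {3, 4, 5, 6, 8, 9, 10, 12}, which has 8 states.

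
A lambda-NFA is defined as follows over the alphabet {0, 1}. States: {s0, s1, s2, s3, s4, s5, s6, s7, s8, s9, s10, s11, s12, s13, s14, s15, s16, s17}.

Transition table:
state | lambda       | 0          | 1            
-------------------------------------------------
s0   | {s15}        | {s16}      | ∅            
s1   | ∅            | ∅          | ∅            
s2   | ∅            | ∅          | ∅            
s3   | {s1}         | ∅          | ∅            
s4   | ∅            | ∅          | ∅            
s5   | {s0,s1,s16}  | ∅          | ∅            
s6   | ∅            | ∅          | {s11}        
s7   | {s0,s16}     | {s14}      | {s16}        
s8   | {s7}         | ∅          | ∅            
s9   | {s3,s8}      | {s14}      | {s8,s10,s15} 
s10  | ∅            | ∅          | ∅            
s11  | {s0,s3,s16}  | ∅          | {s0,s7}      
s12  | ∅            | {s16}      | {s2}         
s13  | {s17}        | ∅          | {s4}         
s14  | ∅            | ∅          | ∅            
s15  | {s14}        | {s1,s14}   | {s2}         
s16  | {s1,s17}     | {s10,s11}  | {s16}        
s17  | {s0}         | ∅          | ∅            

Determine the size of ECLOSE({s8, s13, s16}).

9

Start with {s8, s13, s16}.
From s8 via lambda: add s7.
From s13 via lambda: add s17.
From s16 via lambda: add s1.
From s7 via lambda: add s0.
From s0 via lambda: add s15.
From s15 via lambda: add s14.
lambda-closure = {s0, s1, s7, s8, s13, s14, s15, s16, s17}, which has 9 states.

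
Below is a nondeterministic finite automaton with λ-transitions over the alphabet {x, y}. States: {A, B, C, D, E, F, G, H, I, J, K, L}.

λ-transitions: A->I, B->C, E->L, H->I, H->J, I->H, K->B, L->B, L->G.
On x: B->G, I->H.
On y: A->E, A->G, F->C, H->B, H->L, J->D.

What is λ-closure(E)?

{B, C, E, G, L}

Start with {E}.
From E via λ: add L.
From L via λ: add B, G.
From B via λ: add C.
No new states can be added; the closed set is {B, C, E, G, L}.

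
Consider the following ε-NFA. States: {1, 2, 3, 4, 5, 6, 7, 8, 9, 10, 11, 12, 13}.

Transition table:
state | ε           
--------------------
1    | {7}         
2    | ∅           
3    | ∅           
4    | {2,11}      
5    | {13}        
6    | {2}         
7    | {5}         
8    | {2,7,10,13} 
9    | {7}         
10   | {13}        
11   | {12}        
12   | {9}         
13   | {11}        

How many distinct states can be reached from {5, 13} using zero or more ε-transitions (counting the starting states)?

6

Start with {5, 13}.
From 13 via ε: add 11.
From 11 via ε: add 12.
From 12 via ε: add 9.
From 9 via ε: add 7.
ε-closure = {5, 7, 9, 11, 12, 13}, which has 6 states.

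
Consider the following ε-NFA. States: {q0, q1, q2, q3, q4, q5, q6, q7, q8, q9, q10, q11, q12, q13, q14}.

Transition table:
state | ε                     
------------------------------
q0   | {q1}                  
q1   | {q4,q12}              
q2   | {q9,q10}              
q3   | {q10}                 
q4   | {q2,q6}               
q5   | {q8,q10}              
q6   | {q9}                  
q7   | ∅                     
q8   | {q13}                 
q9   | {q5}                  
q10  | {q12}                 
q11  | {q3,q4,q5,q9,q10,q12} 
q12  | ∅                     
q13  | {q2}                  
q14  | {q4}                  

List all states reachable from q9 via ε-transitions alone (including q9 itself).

{q2, q5, q8, q9, q10, q12, q13}

Start with {q9}.
From q9 via ε: add q5.
From q5 via ε: add q8, q10.
From q8 via ε: add q13.
From q10 via ε: add q12.
From q13 via ε: add q2.
No new states can be added; the closed set is {q2, q5, q8, q9, q10, q12, q13}.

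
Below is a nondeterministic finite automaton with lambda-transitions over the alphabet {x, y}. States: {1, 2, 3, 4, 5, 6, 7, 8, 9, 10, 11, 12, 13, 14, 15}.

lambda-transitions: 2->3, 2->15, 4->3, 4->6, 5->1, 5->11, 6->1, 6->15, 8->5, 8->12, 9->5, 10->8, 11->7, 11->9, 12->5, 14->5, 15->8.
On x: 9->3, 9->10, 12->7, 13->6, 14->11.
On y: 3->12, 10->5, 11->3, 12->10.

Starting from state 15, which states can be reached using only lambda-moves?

{1, 5, 7, 8, 9, 11, 12, 15}

Start with {15}.
From 15 via lambda: add 8.
From 8 via lambda: add 5, 12.
From 5 via lambda: add 1, 11.
From 11 via lambda: add 7, 9.
No new states can be added; the closed set is {1, 5, 7, 8, 9, 11, 12, 15}.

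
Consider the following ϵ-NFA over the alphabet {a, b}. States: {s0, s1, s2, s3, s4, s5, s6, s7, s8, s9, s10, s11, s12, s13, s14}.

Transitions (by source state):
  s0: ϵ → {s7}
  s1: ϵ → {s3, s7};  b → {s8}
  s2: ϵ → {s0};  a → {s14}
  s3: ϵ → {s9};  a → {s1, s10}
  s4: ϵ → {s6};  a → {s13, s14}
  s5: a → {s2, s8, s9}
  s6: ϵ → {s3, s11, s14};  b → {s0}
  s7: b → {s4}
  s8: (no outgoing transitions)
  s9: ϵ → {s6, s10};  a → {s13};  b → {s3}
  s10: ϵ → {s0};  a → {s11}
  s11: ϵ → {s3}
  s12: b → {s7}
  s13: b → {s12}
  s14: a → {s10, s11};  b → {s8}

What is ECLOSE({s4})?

{s0, s3, s4, s6, s7, s9, s10, s11, s14}

Start with {s4}.
From s4 via ϵ: add s6.
From s6 via ϵ: add s3, s11, s14.
From s3 via ϵ: add s9.
From s9 via ϵ: add s10.
From s10 via ϵ: add s0.
From s0 via ϵ: add s7.
No new states can be added; the closed set is {s0, s3, s4, s6, s7, s9, s10, s11, s14}.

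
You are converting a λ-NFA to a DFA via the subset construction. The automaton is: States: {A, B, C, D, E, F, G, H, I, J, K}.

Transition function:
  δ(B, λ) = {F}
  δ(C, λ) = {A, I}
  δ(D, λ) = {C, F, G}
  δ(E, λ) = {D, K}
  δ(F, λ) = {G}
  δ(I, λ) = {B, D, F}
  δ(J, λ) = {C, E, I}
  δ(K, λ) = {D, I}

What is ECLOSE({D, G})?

{A, B, C, D, F, G, I}

Start with {D, G}.
From D via λ: add C, F.
From C via λ: add A, I.
From I via λ: add B.
No new states can be added; the closed set is {A, B, C, D, F, G, I}.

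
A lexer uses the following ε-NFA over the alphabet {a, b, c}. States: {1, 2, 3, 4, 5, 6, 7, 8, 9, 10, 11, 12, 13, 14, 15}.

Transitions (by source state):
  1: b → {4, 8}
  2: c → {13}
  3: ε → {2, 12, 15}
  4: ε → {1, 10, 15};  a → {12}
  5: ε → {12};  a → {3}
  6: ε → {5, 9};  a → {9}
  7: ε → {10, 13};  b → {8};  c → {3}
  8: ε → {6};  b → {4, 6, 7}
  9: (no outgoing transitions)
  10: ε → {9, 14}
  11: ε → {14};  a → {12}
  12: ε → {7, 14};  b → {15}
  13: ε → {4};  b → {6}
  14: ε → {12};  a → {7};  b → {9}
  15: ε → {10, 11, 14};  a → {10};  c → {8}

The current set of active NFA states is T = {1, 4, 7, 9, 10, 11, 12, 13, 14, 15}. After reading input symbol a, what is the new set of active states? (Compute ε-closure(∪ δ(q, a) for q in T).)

{1, 4, 7, 9, 10, 11, 12, 13, 14, 15}

4 on a → {12}.
11 on a → {12}.
14 on a → {7}.
15 on a → {10}.
No a-transition from 1, 7, 9, 10, 12, 13.
Union after reading a: {7, 10, 12}.
Now take the ε-closure:
From 7 via ε: add 13.
From 10 via ε: add 9, 14.
From 13 via ε: add 4.
From 4 via ε: add 1, 15.
From 15 via ε: add 11.
No new states can be added; the closed set is {1, 4, 7, 9, 10, 11, 12, 13, 14, 15}.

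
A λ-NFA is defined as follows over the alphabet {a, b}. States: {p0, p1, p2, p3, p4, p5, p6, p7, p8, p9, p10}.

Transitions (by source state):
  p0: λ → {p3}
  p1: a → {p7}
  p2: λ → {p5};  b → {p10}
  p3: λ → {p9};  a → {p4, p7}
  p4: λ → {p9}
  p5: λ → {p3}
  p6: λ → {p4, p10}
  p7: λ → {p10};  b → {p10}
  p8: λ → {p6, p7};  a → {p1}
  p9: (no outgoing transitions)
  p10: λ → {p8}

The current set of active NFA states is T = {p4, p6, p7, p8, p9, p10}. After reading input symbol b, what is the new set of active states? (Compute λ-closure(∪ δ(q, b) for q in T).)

p7 on b → {p10}.
No b-transition from p4, p6, p8, p9, p10.
Union after reading b: {p10}.
Now take the λ-closure:
From p10 via λ: add p8.
From p8 via λ: add p6, p7.
From p6 via λ: add p4.
From p4 via λ: add p9.
No new states can be added; the closed set is {p4, p6, p7, p8, p9, p10}.

{p4, p6, p7, p8, p9, p10}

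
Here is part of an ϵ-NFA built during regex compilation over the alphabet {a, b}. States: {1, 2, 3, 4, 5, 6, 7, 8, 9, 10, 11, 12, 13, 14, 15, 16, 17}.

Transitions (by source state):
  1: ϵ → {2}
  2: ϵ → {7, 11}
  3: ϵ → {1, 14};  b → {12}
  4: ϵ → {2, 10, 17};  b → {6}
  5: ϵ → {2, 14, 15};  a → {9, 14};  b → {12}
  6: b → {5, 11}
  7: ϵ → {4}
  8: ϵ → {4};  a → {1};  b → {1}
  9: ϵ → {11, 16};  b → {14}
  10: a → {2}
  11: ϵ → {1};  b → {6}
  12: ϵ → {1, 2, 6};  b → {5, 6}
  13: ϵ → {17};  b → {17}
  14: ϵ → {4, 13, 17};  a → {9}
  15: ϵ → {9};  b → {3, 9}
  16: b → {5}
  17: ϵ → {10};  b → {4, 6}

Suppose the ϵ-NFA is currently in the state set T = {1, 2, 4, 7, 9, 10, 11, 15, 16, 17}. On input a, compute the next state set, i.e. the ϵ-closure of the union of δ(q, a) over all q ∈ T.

10 on a → {2}.
No a-transition from 1, 2, 4, 7, 9, 11, 15, 16, 17.
Union after reading a: {2}.
Now take the ϵ-closure:
From 2 via ϵ: add 7, 11.
From 7 via ϵ: add 4.
From 11 via ϵ: add 1.
From 4 via ϵ: add 10, 17.
No new states can be added; the closed set is {1, 2, 4, 7, 10, 11, 17}.

{1, 2, 4, 7, 10, 11, 17}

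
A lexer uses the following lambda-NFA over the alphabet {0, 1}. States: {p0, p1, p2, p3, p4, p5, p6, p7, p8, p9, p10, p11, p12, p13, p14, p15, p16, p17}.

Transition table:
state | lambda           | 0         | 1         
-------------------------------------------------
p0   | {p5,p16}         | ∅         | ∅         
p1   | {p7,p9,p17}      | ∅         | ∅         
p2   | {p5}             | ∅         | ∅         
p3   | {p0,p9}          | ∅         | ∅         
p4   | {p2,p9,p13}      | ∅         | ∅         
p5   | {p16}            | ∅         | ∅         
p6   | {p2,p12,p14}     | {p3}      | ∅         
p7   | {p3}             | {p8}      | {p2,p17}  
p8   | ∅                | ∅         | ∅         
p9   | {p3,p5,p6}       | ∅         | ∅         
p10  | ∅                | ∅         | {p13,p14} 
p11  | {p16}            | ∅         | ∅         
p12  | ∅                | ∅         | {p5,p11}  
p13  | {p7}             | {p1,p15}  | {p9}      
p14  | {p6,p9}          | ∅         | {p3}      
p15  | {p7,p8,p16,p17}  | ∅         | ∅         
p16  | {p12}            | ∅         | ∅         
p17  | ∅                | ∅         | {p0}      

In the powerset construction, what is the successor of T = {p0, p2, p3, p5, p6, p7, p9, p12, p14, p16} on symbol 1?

p7 on 1 → {p2, p17}.
p12 on 1 → {p5, p11}.
p14 on 1 → {p3}.
No 1-transition from p0, p2, p3, p5, p6, p9, p16.
Union after reading 1: {p2, p3, p5, p11, p17}.
Now take the lambda-closure:
From p3 via lambda: add p0, p9.
From p5 via lambda: add p16.
From p9 via lambda: add p6.
From p16 via lambda: add p12.
From p6 via lambda: add p14.
No new states can be added; the closed set is {p0, p2, p3, p5, p6, p9, p11, p12, p14, p16, p17}.

{p0, p2, p3, p5, p6, p9, p11, p12, p14, p16, p17}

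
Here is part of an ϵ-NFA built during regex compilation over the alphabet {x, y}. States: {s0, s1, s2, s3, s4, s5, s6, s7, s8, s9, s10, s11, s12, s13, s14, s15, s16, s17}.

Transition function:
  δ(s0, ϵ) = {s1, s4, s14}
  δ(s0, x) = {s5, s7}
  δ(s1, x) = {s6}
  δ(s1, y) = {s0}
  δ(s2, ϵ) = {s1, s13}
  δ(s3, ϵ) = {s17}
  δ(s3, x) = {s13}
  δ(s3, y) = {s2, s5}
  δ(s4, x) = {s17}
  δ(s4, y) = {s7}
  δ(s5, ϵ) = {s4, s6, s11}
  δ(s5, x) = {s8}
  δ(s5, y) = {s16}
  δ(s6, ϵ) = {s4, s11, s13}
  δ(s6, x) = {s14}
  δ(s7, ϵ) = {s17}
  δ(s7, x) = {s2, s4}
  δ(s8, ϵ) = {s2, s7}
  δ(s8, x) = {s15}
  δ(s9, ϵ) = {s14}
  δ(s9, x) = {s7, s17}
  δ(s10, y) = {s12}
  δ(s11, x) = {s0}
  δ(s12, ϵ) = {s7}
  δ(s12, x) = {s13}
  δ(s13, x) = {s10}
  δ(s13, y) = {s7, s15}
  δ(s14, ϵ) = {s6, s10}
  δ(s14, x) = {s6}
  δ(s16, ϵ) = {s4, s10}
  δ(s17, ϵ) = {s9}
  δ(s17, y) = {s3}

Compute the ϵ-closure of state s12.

{s4, s6, s7, s9, s10, s11, s12, s13, s14, s17}

Start with {s12}.
From s12 via ϵ: add s7.
From s7 via ϵ: add s17.
From s17 via ϵ: add s9.
From s9 via ϵ: add s14.
From s14 via ϵ: add s6, s10.
From s6 via ϵ: add s4, s11, s13.
No new states can be added; the closed set is {s4, s6, s7, s9, s10, s11, s12, s13, s14, s17}.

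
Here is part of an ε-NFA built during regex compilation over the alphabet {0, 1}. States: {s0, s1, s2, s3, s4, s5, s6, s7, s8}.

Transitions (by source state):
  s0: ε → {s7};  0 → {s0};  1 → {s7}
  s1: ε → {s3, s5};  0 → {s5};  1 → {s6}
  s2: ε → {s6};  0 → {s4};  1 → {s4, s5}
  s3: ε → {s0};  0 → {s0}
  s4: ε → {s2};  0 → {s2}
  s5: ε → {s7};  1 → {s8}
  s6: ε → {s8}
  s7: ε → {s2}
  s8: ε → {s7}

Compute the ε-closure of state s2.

{s2, s6, s7, s8}

Start with {s2}.
From s2 via ε: add s6.
From s6 via ε: add s8.
From s8 via ε: add s7.
No new states can be added; the closed set is {s2, s6, s7, s8}.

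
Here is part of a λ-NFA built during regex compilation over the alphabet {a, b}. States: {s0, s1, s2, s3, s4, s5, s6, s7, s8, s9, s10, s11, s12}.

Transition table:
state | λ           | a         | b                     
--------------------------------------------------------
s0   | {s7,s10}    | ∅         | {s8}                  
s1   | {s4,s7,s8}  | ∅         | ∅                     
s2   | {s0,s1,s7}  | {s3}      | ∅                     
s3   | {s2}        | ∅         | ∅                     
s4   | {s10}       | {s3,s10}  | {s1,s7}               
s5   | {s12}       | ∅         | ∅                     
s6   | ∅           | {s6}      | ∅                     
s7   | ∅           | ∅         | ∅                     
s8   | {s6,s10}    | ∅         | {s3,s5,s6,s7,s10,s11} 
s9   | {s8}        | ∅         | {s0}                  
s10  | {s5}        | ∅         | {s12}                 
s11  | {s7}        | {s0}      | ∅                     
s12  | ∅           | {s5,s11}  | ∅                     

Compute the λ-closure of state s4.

Start with {s4}.
From s4 via λ: add s10.
From s10 via λ: add s5.
From s5 via λ: add s12.
No new states can be added; the closed set is {s4, s5, s10, s12}.

{s4, s5, s10, s12}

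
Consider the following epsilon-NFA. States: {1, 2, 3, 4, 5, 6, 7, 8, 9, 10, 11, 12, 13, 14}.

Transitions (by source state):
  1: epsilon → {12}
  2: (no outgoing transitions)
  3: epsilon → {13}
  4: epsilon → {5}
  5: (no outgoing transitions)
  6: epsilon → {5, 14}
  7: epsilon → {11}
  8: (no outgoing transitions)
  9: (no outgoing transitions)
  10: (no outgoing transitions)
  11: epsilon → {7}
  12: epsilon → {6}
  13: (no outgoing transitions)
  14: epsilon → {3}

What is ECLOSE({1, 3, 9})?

Start with {1, 3, 9}.
From 1 via epsilon: add 12.
From 3 via epsilon: add 13.
From 12 via epsilon: add 6.
From 6 via epsilon: add 5, 14.
No new states can be added; the closed set is {1, 3, 5, 6, 9, 12, 13, 14}.

{1, 3, 5, 6, 9, 12, 13, 14}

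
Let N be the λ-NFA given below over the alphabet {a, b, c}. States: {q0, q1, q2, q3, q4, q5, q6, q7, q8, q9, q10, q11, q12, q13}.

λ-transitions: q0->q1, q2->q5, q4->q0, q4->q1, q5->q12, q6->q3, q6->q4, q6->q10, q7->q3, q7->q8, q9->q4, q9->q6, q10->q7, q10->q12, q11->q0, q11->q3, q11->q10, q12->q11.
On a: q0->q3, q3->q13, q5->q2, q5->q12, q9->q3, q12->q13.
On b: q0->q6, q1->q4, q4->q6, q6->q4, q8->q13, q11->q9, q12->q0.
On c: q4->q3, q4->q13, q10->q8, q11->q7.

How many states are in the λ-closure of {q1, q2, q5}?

Start with {q1, q2, q5}.
From q5 via λ: add q12.
From q12 via λ: add q11.
From q11 via λ: add q0, q3, q10.
From q10 via λ: add q7.
From q7 via λ: add q8.
λ-closure = {q0, q1, q2, q3, q5, q7, q8, q10, q11, q12}, which has 10 states.

10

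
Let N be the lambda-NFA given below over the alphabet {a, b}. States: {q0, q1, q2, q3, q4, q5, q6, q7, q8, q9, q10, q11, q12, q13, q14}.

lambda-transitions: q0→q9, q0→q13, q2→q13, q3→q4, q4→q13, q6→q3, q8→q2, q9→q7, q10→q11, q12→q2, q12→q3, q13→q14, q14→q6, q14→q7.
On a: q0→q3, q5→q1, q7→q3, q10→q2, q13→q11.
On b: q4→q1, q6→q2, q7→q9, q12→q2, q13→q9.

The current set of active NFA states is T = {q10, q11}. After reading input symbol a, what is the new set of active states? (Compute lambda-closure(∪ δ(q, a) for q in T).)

q10 on a → {q2}.
No a-transition from q11.
Union after reading a: {q2}.
Now take the lambda-closure:
From q2 via lambda: add q13.
From q13 via lambda: add q14.
From q14 via lambda: add q6, q7.
From q6 via lambda: add q3.
From q3 via lambda: add q4.
No new states can be added; the closed set is {q2, q3, q4, q6, q7, q13, q14}.

{q2, q3, q4, q6, q7, q13, q14}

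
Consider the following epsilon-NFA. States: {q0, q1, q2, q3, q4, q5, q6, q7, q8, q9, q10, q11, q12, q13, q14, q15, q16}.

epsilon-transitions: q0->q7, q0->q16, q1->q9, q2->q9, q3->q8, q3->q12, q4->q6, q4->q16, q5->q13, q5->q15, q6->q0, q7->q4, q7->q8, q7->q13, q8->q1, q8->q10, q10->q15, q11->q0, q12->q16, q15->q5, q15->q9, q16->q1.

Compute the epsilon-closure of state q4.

Start with {q4}.
From q4 via epsilon: add q6, q16.
From q6 via epsilon: add q0.
From q16 via epsilon: add q1.
From q0 via epsilon: add q7.
From q1 via epsilon: add q9.
From q7 via epsilon: add q8, q13.
From q8 via epsilon: add q10.
From q10 via epsilon: add q15.
From q15 via epsilon: add q5.
No new states can be added; the closed set is {q0, q1, q4, q5, q6, q7, q8, q9, q10, q13, q15, q16}.

{q0, q1, q4, q5, q6, q7, q8, q9, q10, q13, q15, q16}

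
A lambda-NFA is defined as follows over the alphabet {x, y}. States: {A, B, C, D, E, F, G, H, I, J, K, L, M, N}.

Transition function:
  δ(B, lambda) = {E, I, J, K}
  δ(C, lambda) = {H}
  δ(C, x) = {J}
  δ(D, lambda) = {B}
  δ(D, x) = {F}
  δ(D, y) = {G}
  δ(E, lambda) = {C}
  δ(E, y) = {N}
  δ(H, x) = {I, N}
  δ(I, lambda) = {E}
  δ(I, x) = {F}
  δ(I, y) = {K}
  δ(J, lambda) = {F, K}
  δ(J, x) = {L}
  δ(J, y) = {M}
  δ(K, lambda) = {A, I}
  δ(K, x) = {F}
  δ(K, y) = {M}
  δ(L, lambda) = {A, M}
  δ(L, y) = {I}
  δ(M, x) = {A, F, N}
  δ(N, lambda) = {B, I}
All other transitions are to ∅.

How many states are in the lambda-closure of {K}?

Start with {K}.
From K via lambda: add A, I.
From I via lambda: add E.
From E via lambda: add C.
From C via lambda: add H.
lambda-closure = {A, C, E, H, I, K}, which has 6 states.

6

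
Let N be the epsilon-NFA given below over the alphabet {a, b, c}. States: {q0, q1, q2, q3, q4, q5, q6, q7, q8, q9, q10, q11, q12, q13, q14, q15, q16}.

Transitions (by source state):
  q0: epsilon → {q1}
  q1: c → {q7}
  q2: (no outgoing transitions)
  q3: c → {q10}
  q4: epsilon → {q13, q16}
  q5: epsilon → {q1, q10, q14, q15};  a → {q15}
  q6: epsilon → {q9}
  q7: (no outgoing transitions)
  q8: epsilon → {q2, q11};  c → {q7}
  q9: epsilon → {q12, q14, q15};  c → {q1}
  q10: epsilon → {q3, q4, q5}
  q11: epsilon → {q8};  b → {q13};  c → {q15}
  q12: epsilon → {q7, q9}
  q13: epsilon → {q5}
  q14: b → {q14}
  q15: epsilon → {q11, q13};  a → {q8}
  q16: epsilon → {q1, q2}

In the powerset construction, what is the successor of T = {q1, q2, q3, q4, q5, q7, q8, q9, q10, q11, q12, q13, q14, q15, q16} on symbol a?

q5 on a → {q15}.
q15 on a → {q8}.
No a-transition from q1, q2, q3, q4, q7, q8, q9, q10, q11, q12, q13, q14, q16.
Union after reading a: {q8, q15}.
Now take the epsilon-closure:
From q8 via epsilon: add q2, q11.
From q15 via epsilon: add q13.
From q13 via epsilon: add q5.
From q5 via epsilon: add q1, q10, q14.
From q10 via epsilon: add q3, q4.
From q4 via epsilon: add q16.
No new states can be added; the closed set is {q1, q2, q3, q4, q5, q8, q10, q11, q13, q14, q15, q16}.

{q1, q2, q3, q4, q5, q8, q10, q11, q13, q14, q15, q16}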